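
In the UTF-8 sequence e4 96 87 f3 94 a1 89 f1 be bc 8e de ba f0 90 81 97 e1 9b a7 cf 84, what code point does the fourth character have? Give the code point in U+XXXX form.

U+07BA

Offset 0: leading byte 0xE4 = 11100100 → 3-byte char #1 = E4 96 87.
Offset 3: leading byte 0xF3 = 11110011 → 4-byte char #2 = F3 94 A1 89.
Offset 7: leading byte 0xF1 = 11110001 → 4-byte char #3 = F1 BE BC 8E.
Offset 11: leading byte 0xDE = 11011110 → 2-byte char #4 = DE BA.
Leading byte 0xDE = 11011110 matches 110xxxxx → 2-byte sequence.
Byte 1: 0xDE = 11011110, payload 11110 (5 bits).
Byte 2: 0xBA = 10111010 (10xxxxxx ✓), payload 111010.
Concatenate: 11110111010 = 0x7BA (11 bits → U+07BA).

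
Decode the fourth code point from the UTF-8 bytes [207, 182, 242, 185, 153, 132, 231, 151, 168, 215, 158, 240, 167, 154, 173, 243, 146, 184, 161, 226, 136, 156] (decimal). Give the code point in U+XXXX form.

Offset 0: leading byte 0xCF = 11001111 → 2-byte char #1 = CF B6.
Offset 2: leading byte 0xF2 = 11110010 → 4-byte char #2 = F2 B9 99 84.
Offset 6: leading byte 0xE7 = 11100111 → 3-byte char #3 = E7 97 A8.
Offset 9: leading byte 0xD7 = 11010111 → 2-byte char #4 = D7 9E.
Leading byte 0xD7 = 11010111 matches 110xxxxx → 2-byte sequence.
Byte 1: 0xD7 = 11010111, payload 10111 (5 bits).
Byte 2: 0x9E = 10011110 (10xxxxxx ✓), payload 011110.
Concatenate: 10111011110 = 0x5DE (11 bits → U+05DE).

U+05DE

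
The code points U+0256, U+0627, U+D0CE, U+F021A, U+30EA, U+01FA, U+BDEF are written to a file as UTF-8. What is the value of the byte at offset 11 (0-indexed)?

U+0256 → 2-byte form C9 96 at offsets 0–1.
U+0627 → 2-byte form D8 A7 at offsets 2–3.
U+D0CE → 3-byte form ED 83 8E at offsets 4–6.
U+F021A → 4-byte form F3 B0 88 9A at offsets 7–10.
U+30EA → 3-byte form E3 83 AA at offsets 11–13.
Offset 11 falls in char 5's range; it's byte 1 of E3 83 AA = 0xE3.

0xE3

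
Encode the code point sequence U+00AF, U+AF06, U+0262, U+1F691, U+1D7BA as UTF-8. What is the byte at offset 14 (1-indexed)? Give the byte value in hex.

1-indexed offset 14 is 0-indexed offset 13.
U+00AF → 2-byte form C2 AF at offsets 0–1.
U+AF06 → 3-byte form EA BC 86 at offsets 2–4.
U+0262 → 2-byte form C9 A2 at offsets 5–6.
U+1F691 → 4-byte form F0 9F 9A 91 at offsets 7–10.
U+1D7BA → 4-byte form F0 9D 9E BA at offsets 11–14.
Offset 13 falls in char 5's range; it's byte 3 of F0 9D 9E BA = 0x9E.

0x9E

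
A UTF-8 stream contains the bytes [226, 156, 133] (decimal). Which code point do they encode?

U+2705

Leading byte 0xE2 = 11100010 matches 1110xxxx → 3-byte sequence.
Byte 1: 0xE2 = 11100010, payload 0010 (4 bits).
Byte 2: 0x9C = 10011100 (10xxxxxx ✓), payload 011100.
Byte 3: 0x85 = 10000101 (10xxxxxx ✓), payload 000101.
Concatenate: 0010011100000101 = 0x2705 (16 bits → U+2705).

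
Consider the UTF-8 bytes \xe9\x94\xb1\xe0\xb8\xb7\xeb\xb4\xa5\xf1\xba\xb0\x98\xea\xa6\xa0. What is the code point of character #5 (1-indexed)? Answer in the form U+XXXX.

U+A9A0

Offset 0: leading byte 0xE9 = 11101001 → 3-byte char #1 = E9 94 B1.
Offset 3: leading byte 0xE0 = 11100000 → 3-byte char #2 = E0 B8 B7.
Offset 6: leading byte 0xEB = 11101011 → 3-byte char #3 = EB B4 A5.
Offset 9: leading byte 0xF1 = 11110001 → 4-byte char #4 = F1 BA B0 98.
Offset 13: leading byte 0xEA = 11101010 → 3-byte char #5 = EA A6 A0.
Leading byte 0xEA = 11101010 matches 1110xxxx → 3-byte sequence.
Byte 1: 0xEA = 11101010, payload 1010 (4 bits).
Byte 2: 0xA6 = 10100110 (10xxxxxx ✓), payload 100110.
Byte 3: 0xA0 = 10100000 (10xxxxxx ✓), payload 100000.
Concatenate: 1010100110100000 = 0xA9A0 (16 bits → U+A9A0).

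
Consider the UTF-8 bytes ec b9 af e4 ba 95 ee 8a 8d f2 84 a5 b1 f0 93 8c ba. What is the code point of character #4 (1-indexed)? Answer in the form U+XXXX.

U+84971

Offset 0: leading byte 0xEC = 11101100 → 3-byte char #1 = EC B9 AF.
Offset 3: leading byte 0xE4 = 11100100 → 3-byte char #2 = E4 BA 95.
Offset 6: leading byte 0xEE = 11101110 → 3-byte char #3 = EE 8A 8D.
Offset 9: leading byte 0xF2 = 11110010 → 4-byte char #4 = F2 84 A5 B1.
Leading byte 0xF2 = 11110010 matches 11110xxx → 4-byte sequence.
Byte 1: 0xF2 = 11110010, payload 010 (3 bits).
Byte 2: 0x84 = 10000100 (10xxxxxx ✓), payload 000100.
Byte 3: 0xA5 = 10100101 (10xxxxxx ✓), payload 100101.
Byte 4: 0xB1 = 10110001 (10xxxxxx ✓), payload 110001.
Concatenate: 010000100100101110001 = 0x84971 (21 bits → U+84971).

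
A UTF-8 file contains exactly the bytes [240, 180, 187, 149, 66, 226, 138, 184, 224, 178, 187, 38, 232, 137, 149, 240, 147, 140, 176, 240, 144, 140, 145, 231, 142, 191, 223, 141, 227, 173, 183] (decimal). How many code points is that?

Byte at offset 0: 0xF0 = 11110000 → 4-byte char (#1). Advance 4.
Byte at offset 4: 0x42 = 01000010 → 1-byte char (#2). Advance 1.
Byte at offset 5: 0xE2 = 11100010 → 3-byte char (#3). Advance 3.
Byte at offset 8: 0xE0 = 11100000 → 3-byte char (#4). Advance 3.
Byte at offset 11: 0x26 = 00100110 → 1-byte char (#5). Advance 1.
Byte at offset 12: 0xE8 = 11101000 → 3-byte char (#6). Advance 3.
Byte at offset 15: 0xF0 = 11110000 → 4-byte char (#7). Advance 4.
Byte at offset 19: 0xF0 = 11110000 → 4-byte char (#8). Advance 4.
Byte at offset 23: 0xE7 = 11100111 → 3-byte char (#9). Advance 3.
Byte at offset 26: 0xDF = 11011111 → 2-byte char (#10). Advance 2.
Byte at offset 28: 0xE3 = 11100011 → 3-byte char (#11). Advance 3.
Reached end at offset 31 after 11 code points.

11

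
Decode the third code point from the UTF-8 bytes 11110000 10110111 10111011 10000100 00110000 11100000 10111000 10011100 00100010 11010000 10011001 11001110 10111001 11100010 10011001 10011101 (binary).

U+0E1C

Offset 0: leading byte 0xF0 = 11110000 → 4-byte char #1 = F0 B7 BB 84.
Offset 4: leading byte 0x30 = 00110000 → 1-byte char #2 = 30.
Offset 5: leading byte 0xE0 = 11100000 → 3-byte char #3 = E0 B8 9C.
Leading byte 0xE0 = 11100000 matches 1110xxxx → 3-byte sequence.
Byte 1: 0xE0 = 11100000, payload 0000 (4 bits).
Byte 2: 0xB8 = 10111000 (10xxxxxx ✓), payload 111000.
Byte 3: 0x9C = 10011100 (10xxxxxx ✓), payload 011100.
Concatenate: 0000111000011100 = 0xE1C (16 bits → U+0E1C).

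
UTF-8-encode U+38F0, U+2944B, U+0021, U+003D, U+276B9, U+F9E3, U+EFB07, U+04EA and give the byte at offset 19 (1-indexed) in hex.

1-indexed offset 19 is 0-indexed offset 18.
U+38F0 → 3-byte form E3 A3 B0 at offsets 0–2.
U+2944B → 4-byte form F0 A9 91 8B at offsets 3–6.
U+0021 → 1-byte form 21 at offsets 7–7.
U+003D → 1-byte form 3D at offsets 8–8.
U+276B9 → 4-byte form F0 A7 9A B9 at offsets 9–12.
U+F9E3 → 3-byte form EF A7 A3 at offsets 13–15.
U+EFB07 → 4-byte form F3 AF AC 87 at offsets 16–19.
Offset 18 falls in char 7's range; it's byte 3 of F3 AF AC 87 = 0xAC.

0xAC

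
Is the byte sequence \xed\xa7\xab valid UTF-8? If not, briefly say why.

invalid (encodes a surrogate (U+D800–U+DFFF))

Structurally a 3-byte sequence; payload = 0xD9EB.
But 0xD9EB is in U+D800–U+DFFF, the surrogate range. Surrogates are not Unicode scalar values and are forbidden in UTF-8.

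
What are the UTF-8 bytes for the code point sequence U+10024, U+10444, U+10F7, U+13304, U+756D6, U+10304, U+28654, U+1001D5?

F0 90 80 A4 F0 90 91 84 E1 83 B7 F0 93 8C 84 F1 B5 9B 96 F0 90 8C 84 F0 A8 99 94 F4 80 87 95

U+10024: 4-byte form → F0 90 80 A4.
U+10444: 4-byte form → F0 90 91 84.
U+10F7: 3-byte form → E1 83 B7.
U+13304: 4-byte form → F0 93 8C 84.
U+756D6: 4-byte form → F1 B5 9B 96.
U+10304: 4-byte form → F0 90 8C 84.
U+28654: 4-byte form → F0 A8 99 94.
U+1001D5: 4-byte form → F4 80 87 95.
Concatenated (31 bytes): F0 90 80 A4 F0 90 91 84 E1 83 B7 F0 93 8C 84 F1 B5 9B 96 F0 90 8C 84 F0 A8 99 94 F4 80 87 95.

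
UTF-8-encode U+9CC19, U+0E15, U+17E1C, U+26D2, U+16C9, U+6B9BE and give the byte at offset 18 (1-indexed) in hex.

1-indexed offset 18 is 0-indexed offset 17.
U+9CC19 → 4-byte form F2 9C B0 99 at offsets 0–3.
U+0E15 → 3-byte form E0 B8 95 at offsets 4–6.
U+17E1C → 4-byte form F0 97 B8 9C at offsets 7–10.
U+26D2 → 3-byte form E2 9B 92 at offsets 11–13.
U+16C9 → 3-byte form E1 9B 89 at offsets 14–16.
U+6B9BE → 4-byte form F1 AB A6 BE at offsets 17–20.
Offset 17 falls in char 6's range; it's byte 1 of F1 AB A6 BE = 0xF1.

0xF1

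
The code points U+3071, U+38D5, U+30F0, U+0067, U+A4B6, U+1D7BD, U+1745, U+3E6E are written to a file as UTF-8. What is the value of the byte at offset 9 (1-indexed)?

0xB0

1-indexed offset 9 is 0-indexed offset 8.
U+3071 → 3-byte form E3 81 B1 at offsets 0–2.
U+38D5 → 3-byte form E3 A3 95 at offsets 3–5.
U+30F0 → 3-byte form E3 83 B0 at offsets 6–8.
Offset 8 falls in char 3's range; it's byte 3 of E3 83 B0 = 0xB0.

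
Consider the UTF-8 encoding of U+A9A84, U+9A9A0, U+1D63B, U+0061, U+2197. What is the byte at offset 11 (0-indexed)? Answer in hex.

0xBB

U+A9A84 → 4-byte form F2 A9 AA 84 at offsets 0–3.
U+9A9A0 → 4-byte form F2 9A A6 A0 at offsets 4–7.
U+1D63B → 4-byte form F0 9D 98 BB at offsets 8–11.
Offset 11 falls in char 3's range; it's byte 4 of F0 9D 98 BB = 0xBB.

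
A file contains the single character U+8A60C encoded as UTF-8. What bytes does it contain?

U+8A60C = 0x8A60C = 566796 decimal. In range U+10000–U+10FFFF → 4-byte form: 11110xxx 10xxxxxx 10xxxxxx 10xxxxxx.
Binary (21 bits): 010001010011000001100.
Split 3+6+6+6: 010 | 001010 | 011000 | 001100.
Byte 1: 11110010 = 0xF2.
Byte 2: 10001010 = 0x8A.
Byte 3: 10011000 = 0x98.
Byte 4: 10001100 = 0x8C.

F2 8A 98 8C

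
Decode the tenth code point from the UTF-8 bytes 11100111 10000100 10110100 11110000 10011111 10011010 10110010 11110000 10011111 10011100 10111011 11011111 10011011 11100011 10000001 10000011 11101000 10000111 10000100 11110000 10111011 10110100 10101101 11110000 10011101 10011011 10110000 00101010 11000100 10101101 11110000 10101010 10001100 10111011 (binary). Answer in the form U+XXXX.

Offset 0: leading byte 0xE7 = 11100111 → 3-byte char #1 = E7 84 B4.
Offset 3: leading byte 0xF0 = 11110000 → 4-byte char #2 = F0 9F 9A B2.
Offset 7: leading byte 0xF0 = 11110000 → 4-byte char #3 = F0 9F 9C BB.
Offset 11: leading byte 0xDF = 11011111 → 2-byte char #4 = DF 9B.
Offset 13: leading byte 0xE3 = 11100011 → 3-byte char #5 = E3 81 83.
Offset 16: leading byte 0xE8 = 11101000 → 3-byte char #6 = E8 87 84.
Offset 19: leading byte 0xF0 = 11110000 → 4-byte char #7 = F0 BB B4 AD.
Offset 23: leading byte 0xF0 = 11110000 → 4-byte char #8 = F0 9D 9B B0.
Offset 27: leading byte 0x2A = 00101010 → 1-byte char #9 = 2A.
Offset 28: leading byte 0xC4 = 11000100 → 2-byte char #10 = C4 AD.
Leading byte 0xC4 = 11000100 matches 110xxxxx → 2-byte sequence.
Byte 1: 0xC4 = 11000100, payload 00100 (5 bits).
Byte 2: 0xAD = 10101101 (10xxxxxx ✓), payload 101101.
Concatenate: 00100101101 = 0x12D (11 bits → U+012D).

U+012D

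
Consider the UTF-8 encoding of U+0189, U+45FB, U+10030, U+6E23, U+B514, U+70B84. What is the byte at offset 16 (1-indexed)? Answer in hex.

1-indexed offset 16 is 0-indexed offset 15.
U+0189 → 2-byte form C6 89 at offsets 0–1.
U+45FB → 3-byte form E4 97 BB at offsets 2–4.
U+10030 → 4-byte form F0 90 80 B0 at offsets 5–8.
U+6E23 → 3-byte form E6 B8 A3 at offsets 9–11.
U+B514 → 3-byte form EB 94 94 at offsets 12–14.
U+70B84 → 4-byte form F1 B0 AE 84 at offsets 15–18.
Offset 15 falls in char 6's range; it's byte 1 of F1 B0 AE 84 = 0xF1.

0xF1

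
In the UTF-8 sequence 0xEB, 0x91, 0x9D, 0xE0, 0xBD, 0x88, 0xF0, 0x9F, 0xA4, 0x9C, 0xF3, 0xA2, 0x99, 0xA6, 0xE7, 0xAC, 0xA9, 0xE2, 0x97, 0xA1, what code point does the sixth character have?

U+25E1

Offset 0: leading byte 0xEB = 11101011 → 3-byte char #1 = EB 91 9D.
Offset 3: leading byte 0xE0 = 11100000 → 3-byte char #2 = E0 BD 88.
Offset 6: leading byte 0xF0 = 11110000 → 4-byte char #3 = F0 9F A4 9C.
Offset 10: leading byte 0xF3 = 11110011 → 4-byte char #4 = F3 A2 99 A6.
Offset 14: leading byte 0xE7 = 11100111 → 3-byte char #5 = E7 AC A9.
Offset 17: leading byte 0xE2 = 11100010 → 3-byte char #6 = E2 97 A1.
Leading byte 0xE2 = 11100010 matches 1110xxxx → 3-byte sequence.
Byte 1: 0xE2 = 11100010, payload 0010 (4 bits).
Byte 2: 0x97 = 10010111 (10xxxxxx ✓), payload 010111.
Byte 3: 0xA1 = 10100001 (10xxxxxx ✓), payload 100001.
Concatenate: 0010010111100001 = 0x25E1 (16 bits → U+25E1).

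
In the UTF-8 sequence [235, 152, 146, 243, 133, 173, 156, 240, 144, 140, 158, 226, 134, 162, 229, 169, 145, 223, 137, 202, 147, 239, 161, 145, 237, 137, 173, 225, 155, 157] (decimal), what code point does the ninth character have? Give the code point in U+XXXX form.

Offset 0: leading byte 0xEB = 11101011 → 3-byte char #1 = EB 98 92.
Offset 3: leading byte 0xF3 = 11110011 → 4-byte char #2 = F3 85 AD 9C.
Offset 7: leading byte 0xF0 = 11110000 → 4-byte char #3 = F0 90 8C 9E.
Offset 11: leading byte 0xE2 = 11100010 → 3-byte char #4 = E2 86 A2.
Offset 14: leading byte 0xE5 = 11100101 → 3-byte char #5 = E5 A9 91.
Offset 17: leading byte 0xDF = 11011111 → 2-byte char #6 = DF 89.
Offset 19: leading byte 0xCA = 11001010 → 2-byte char #7 = CA 93.
Offset 21: leading byte 0xEF = 11101111 → 3-byte char #8 = EF A1 91.
Offset 24: leading byte 0xED = 11101101 → 3-byte char #9 = ED 89 AD.
Leading byte 0xED = 11101101 matches 1110xxxx → 3-byte sequence.
Byte 1: 0xED = 11101101, payload 1101 (4 bits).
Byte 2: 0x89 = 10001001 (10xxxxxx ✓), payload 001001.
Byte 3: 0xAD = 10101101 (10xxxxxx ✓), payload 101101.
Concatenate: 1101001001101101 = 0xD26D (16 bits → U+D26D).

U+D26D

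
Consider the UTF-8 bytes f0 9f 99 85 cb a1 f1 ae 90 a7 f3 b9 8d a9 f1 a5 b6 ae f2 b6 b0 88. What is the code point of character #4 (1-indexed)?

U+F9369

Offset 0: leading byte 0xF0 = 11110000 → 4-byte char #1 = F0 9F 99 85.
Offset 4: leading byte 0xCB = 11001011 → 2-byte char #2 = CB A1.
Offset 6: leading byte 0xF1 = 11110001 → 4-byte char #3 = F1 AE 90 A7.
Offset 10: leading byte 0xF3 = 11110011 → 4-byte char #4 = F3 B9 8D A9.
Leading byte 0xF3 = 11110011 matches 11110xxx → 4-byte sequence.
Byte 1: 0xF3 = 11110011, payload 011 (3 bits).
Byte 2: 0xB9 = 10111001 (10xxxxxx ✓), payload 111001.
Byte 3: 0x8D = 10001101 (10xxxxxx ✓), payload 001101.
Byte 4: 0xA9 = 10101001 (10xxxxxx ✓), payload 101001.
Concatenate: 011111001001101101001 = 0xF9369 (21 bits → U+F9369).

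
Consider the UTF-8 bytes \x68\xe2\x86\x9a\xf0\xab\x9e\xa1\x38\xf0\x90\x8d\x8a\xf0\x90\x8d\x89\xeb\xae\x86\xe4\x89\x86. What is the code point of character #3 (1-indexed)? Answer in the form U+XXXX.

U+2B7A1

Offset 0: leading byte 0x68 = 01101000 → 1-byte char #1 = 68.
Offset 1: leading byte 0xE2 = 11100010 → 3-byte char #2 = E2 86 9A.
Offset 4: leading byte 0xF0 = 11110000 → 4-byte char #3 = F0 AB 9E A1.
Leading byte 0xF0 = 11110000 matches 11110xxx → 4-byte sequence.
Byte 1: 0xF0 = 11110000, payload 000 (3 bits).
Byte 2: 0xAB = 10101011 (10xxxxxx ✓), payload 101011.
Byte 3: 0x9E = 10011110 (10xxxxxx ✓), payload 011110.
Byte 4: 0xA1 = 10100001 (10xxxxxx ✓), payload 100001.
Concatenate: 000101011011110100001 = 0x2B7A1 (21 bits → U+2B7A1).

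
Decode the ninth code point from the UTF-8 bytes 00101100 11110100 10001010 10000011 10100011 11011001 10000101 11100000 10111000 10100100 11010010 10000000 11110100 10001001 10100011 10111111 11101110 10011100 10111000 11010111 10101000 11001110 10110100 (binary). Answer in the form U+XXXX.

U+03B4

Offset 0: leading byte 0x2C = 00101100 → 1-byte char #1 = 2C.
Offset 1: leading byte 0xF4 = 11110100 → 4-byte char #2 = F4 8A 83 A3.
Offset 5: leading byte 0xD9 = 11011001 → 2-byte char #3 = D9 85.
Offset 7: leading byte 0xE0 = 11100000 → 3-byte char #4 = E0 B8 A4.
Offset 10: leading byte 0xD2 = 11010010 → 2-byte char #5 = D2 80.
Offset 12: leading byte 0xF4 = 11110100 → 4-byte char #6 = F4 89 A3 BF.
Offset 16: leading byte 0xEE = 11101110 → 3-byte char #7 = EE 9C B8.
Offset 19: leading byte 0xD7 = 11010111 → 2-byte char #8 = D7 A8.
Offset 21: leading byte 0xCE = 11001110 → 2-byte char #9 = CE B4.
Leading byte 0xCE = 11001110 matches 110xxxxx → 2-byte sequence.
Byte 1: 0xCE = 11001110, payload 01110 (5 bits).
Byte 2: 0xB4 = 10110100 (10xxxxxx ✓), payload 110100.
Concatenate: 01110110100 = 0x3B4 (11 bits → U+03B4).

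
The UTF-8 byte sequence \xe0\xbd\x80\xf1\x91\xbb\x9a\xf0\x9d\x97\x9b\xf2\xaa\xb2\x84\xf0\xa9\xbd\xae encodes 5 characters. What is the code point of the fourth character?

Offset 0: leading byte 0xE0 = 11100000 → 3-byte char #1 = E0 BD 80.
Offset 3: leading byte 0xF1 = 11110001 → 4-byte char #2 = F1 91 BB 9A.
Offset 7: leading byte 0xF0 = 11110000 → 4-byte char #3 = F0 9D 97 9B.
Offset 11: leading byte 0xF2 = 11110010 → 4-byte char #4 = F2 AA B2 84.
Leading byte 0xF2 = 11110010 matches 11110xxx → 4-byte sequence.
Byte 1: 0xF2 = 11110010, payload 010 (3 bits).
Byte 2: 0xAA = 10101010 (10xxxxxx ✓), payload 101010.
Byte 3: 0xB2 = 10110010 (10xxxxxx ✓), payload 110010.
Byte 4: 0x84 = 10000100 (10xxxxxx ✓), payload 000100.
Concatenate: 010101010110010000100 = 0xAAC84 (21 bits → U+AAC84).

U+AAC84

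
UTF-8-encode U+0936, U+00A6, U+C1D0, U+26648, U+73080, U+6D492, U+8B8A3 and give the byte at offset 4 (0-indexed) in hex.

0xA6

U+0936 → 3-byte form E0 A4 B6 at offsets 0–2.
U+00A6 → 2-byte form C2 A6 at offsets 3–4.
Offset 4 falls in char 2's range; it's byte 2 of C2 A6 = 0xA6.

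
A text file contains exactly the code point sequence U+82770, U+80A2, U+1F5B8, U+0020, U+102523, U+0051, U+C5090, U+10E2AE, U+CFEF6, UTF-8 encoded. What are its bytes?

U+82770: 4-byte form → F2 82 9D B0.
U+80A2: 3-byte form → E8 82 A2.
U+1F5B8: 4-byte form → F0 9F 96 B8.
U+0020: 1-byte form → 20.
U+102523: 4-byte form → F4 82 94 A3.
U+0051: 1-byte form → 51.
U+C5090: 4-byte form → F3 85 82 90.
U+10E2AE: 4-byte form → F4 8E 8A AE.
U+CFEF6: 4-byte form → F3 8F BB B6.
Concatenated (29 bytes): F2 82 9D B0 E8 82 A2 F0 9F 96 B8 20 F4 82 94 A3 51 F3 85 82 90 F4 8E 8A AE F3 8F BB B6.

F2 82 9D B0 E8 82 A2 F0 9F 96 B8 20 F4 82 94 A3 51 F3 85 82 90 F4 8E 8A AE F3 8F BB B6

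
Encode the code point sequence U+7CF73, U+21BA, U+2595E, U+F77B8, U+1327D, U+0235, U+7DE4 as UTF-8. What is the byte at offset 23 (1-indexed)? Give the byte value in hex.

0xB7

1-indexed offset 23 is 0-indexed offset 22.
U+7CF73 → 4-byte form F1 BC BD B3 at offsets 0–3.
U+21BA → 3-byte form E2 86 BA at offsets 4–6.
U+2595E → 4-byte form F0 A5 A5 9E at offsets 7–10.
U+F77B8 → 4-byte form F3 B7 9E B8 at offsets 11–14.
U+1327D → 4-byte form F0 93 89 BD at offsets 15–18.
U+0235 → 2-byte form C8 B5 at offsets 19–20.
U+7DE4 → 3-byte form E7 B7 A4 at offsets 21–23.
Offset 22 falls in char 7's range; it's byte 2 of E7 B7 A4 = 0xB7.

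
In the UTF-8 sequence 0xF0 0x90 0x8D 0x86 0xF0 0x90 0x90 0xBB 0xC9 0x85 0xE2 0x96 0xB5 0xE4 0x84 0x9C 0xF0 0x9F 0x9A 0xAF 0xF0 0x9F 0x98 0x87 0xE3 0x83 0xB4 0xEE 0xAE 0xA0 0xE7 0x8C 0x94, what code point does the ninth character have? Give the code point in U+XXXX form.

U+EBA0

Offset 0: leading byte 0xF0 = 11110000 → 4-byte char #1 = F0 90 8D 86.
Offset 4: leading byte 0xF0 = 11110000 → 4-byte char #2 = F0 90 90 BB.
Offset 8: leading byte 0xC9 = 11001001 → 2-byte char #3 = C9 85.
Offset 10: leading byte 0xE2 = 11100010 → 3-byte char #4 = E2 96 B5.
Offset 13: leading byte 0xE4 = 11100100 → 3-byte char #5 = E4 84 9C.
Offset 16: leading byte 0xF0 = 11110000 → 4-byte char #6 = F0 9F 9A AF.
Offset 20: leading byte 0xF0 = 11110000 → 4-byte char #7 = F0 9F 98 87.
Offset 24: leading byte 0xE3 = 11100011 → 3-byte char #8 = E3 83 B4.
Offset 27: leading byte 0xEE = 11101110 → 3-byte char #9 = EE AE A0.
Leading byte 0xEE = 11101110 matches 1110xxxx → 3-byte sequence.
Byte 1: 0xEE = 11101110, payload 1110 (4 bits).
Byte 2: 0xAE = 10101110 (10xxxxxx ✓), payload 101110.
Byte 3: 0xA0 = 10100000 (10xxxxxx ✓), payload 100000.
Concatenate: 1110101110100000 = 0xEBA0 (16 bits → U+EBA0).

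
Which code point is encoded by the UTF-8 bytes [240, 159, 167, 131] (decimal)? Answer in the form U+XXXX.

U+1F9C3

Leading byte 0xF0 = 11110000 matches 11110xxx → 4-byte sequence.
Byte 1: 0xF0 = 11110000, payload 000 (3 bits).
Byte 2: 0x9F = 10011111 (10xxxxxx ✓), payload 011111.
Byte 3: 0xA7 = 10100111 (10xxxxxx ✓), payload 100111.
Byte 4: 0x83 = 10000011 (10xxxxxx ✓), payload 000011.
Concatenate: 000011111100111000011 = 0x1F9C3 (21 bits → U+1F9C3).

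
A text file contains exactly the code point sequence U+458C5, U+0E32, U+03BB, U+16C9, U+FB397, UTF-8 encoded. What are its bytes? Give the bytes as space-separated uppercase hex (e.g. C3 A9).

U+458C5: 4-byte form → F1 85 A3 85.
U+0E32: 3-byte form → E0 B8 B2.
U+03BB: 2-byte form → CE BB.
U+16C9: 3-byte form → E1 9B 89.
U+FB397: 4-byte form → F3 BB 8E 97.
Concatenated (16 bytes): F1 85 A3 85 E0 B8 B2 CE BB E1 9B 89 F3 BB 8E 97.

F1 85 A3 85 E0 B8 B2 CE BB E1 9B 89 F3 BB 8E 97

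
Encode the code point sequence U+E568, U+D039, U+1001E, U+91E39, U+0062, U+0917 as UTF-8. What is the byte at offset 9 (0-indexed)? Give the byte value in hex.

U+E568 → 3-byte form EE 95 A8 at offsets 0–2.
U+D039 → 3-byte form ED 80 B9 at offsets 3–5.
U+1001E → 4-byte form F0 90 80 9E at offsets 6–9.
Offset 9 falls in char 3's range; it's byte 4 of F0 90 80 9E = 0x9E.

0x9E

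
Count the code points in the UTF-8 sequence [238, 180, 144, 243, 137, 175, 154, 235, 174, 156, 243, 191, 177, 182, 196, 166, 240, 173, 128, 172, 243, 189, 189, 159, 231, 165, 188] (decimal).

8

Byte at offset 0: 0xEE = 11101110 → 3-byte char (#1). Advance 3.
Byte at offset 3: 0xF3 = 11110011 → 4-byte char (#2). Advance 4.
Byte at offset 7: 0xEB = 11101011 → 3-byte char (#3). Advance 3.
Byte at offset 10: 0xF3 = 11110011 → 4-byte char (#4). Advance 4.
Byte at offset 14: 0xC4 = 11000100 → 2-byte char (#5). Advance 2.
Byte at offset 16: 0xF0 = 11110000 → 4-byte char (#6). Advance 4.
Byte at offset 20: 0xF3 = 11110011 → 4-byte char (#7). Advance 4.
Byte at offset 24: 0xE7 = 11100111 → 3-byte char (#8). Advance 3.
Reached end at offset 27 after 8 code points.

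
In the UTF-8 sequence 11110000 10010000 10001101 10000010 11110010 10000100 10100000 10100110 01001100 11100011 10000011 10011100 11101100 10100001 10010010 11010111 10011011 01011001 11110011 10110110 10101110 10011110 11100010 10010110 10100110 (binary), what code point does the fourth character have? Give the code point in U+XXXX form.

Offset 0: leading byte 0xF0 = 11110000 → 4-byte char #1 = F0 90 8D 82.
Offset 4: leading byte 0xF2 = 11110010 → 4-byte char #2 = F2 84 A0 A6.
Offset 8: leading byte 0x4C = 01001100 → 1-byte char #3 = 4C.
Offset 9: leading byte 0xE3 = 11100011 → 3-byte char #4 = E3 83 9C.
Leading byte 0xE3 = 11100011 matches 1110xxxx → 3-byte sequence.
Byte 1: 0xE3 = 11100011, payload 0011 (4 bits).
Byte 2: 0x83 = 10000011 (10xxxxxx ✓), payload 000011.
Byte 3: 0x9C = 10011100 (10xxxxxx ✓), payload 011100.
Concatenate: 0011000011011100 = 0x30DC (16 bits → U+30DC).

U+30DC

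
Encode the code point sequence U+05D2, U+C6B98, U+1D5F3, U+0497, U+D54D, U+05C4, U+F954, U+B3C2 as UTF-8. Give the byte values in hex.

D7 92 F3 86 AE 98 F0 9D 97 B3 D2 97 ED 95 8D D7 84 EF A5 94 EB 8F 82

U+05D2: 2-byte form → D7 92.
U+C6B98: 4-byte form → F3 86 AE 98.
U+1D5F3: 4-byte form → F0 9D 97 B3.
U+0497: 2-byte form → D2 97.
U+D54D: 3-byte form → ED 95 8D.
U+05C4: 2-byte form → D7 84.
U+F954: 3-byte form → EF A5 94.
U+B3C2: 3-byte form → EB 8F 82.
Concatenated (23 bytes): D7 92 F3 86 AE 98 F0 9D 97 B3 D2 97 ED 95 8D D7 84 EF A5 94 EB 8F 82.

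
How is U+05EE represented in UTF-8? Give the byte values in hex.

D7 AE

U+05EE = 0x5EE = 1518 decimal. In range U+0080–U+07FF → 2-byte form: 110xxxxx 10xxxxxx.
Binary (11 bits): 10111101110.
Split 5+6: 10111 | 101110.
Byte 1: 11010111 = 0xD7.
Byte 2: 10101110 = 0xAE.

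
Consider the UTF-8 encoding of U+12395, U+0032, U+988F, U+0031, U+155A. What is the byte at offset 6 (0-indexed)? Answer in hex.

0xA2

U+12395 → 4-byte form F0 92 8E 95 at offsets 0–3.
U+0032 → 1-byte form 32 at offsets 4–4.
U+988F → 3-byte form E9 A2 8F at offsets 5–7.
Offset 6 falls in char 3's range; it's byte 2 of E9 A2 8F = 0xA2.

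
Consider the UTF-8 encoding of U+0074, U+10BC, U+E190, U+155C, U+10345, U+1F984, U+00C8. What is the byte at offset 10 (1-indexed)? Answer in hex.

0x9C

1-indexed offset 10 is 0-indexed offset 9.
U+0074 → 1-byte form 74 at offsets 0–0.
U+10BC → 3-byte form E1 82 BC at offsets 1–3.
U+E190 → 3-byte form EE 86 90 at offsets 4–6.
U+155C → 3-byte form E1 95 9C at offsets 7–9.
Offset 9 falls in char 4's range; it's byte 3 of E1 95 9C = 0x9C.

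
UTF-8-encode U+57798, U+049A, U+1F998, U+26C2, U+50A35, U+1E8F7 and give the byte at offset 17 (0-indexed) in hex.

U+57798 → 4-byte form F1 97 9E 98 at offsets 0–3.
U+049A → 2-byte form D2 9A at offsets 4–5.
U+1F998 → 4-byte form F0 9F A6 98 at offsets 6–9.
U+26C2 → 3-byte form E2 9B 82 at offsets 10–12.
U+50A35 → 4-byte form F1 90 A8 B5 at offsets 13–16.
U+1E8F7 → 4-byte form F0 9E A3 B7 at offsets 17–20.
Offset 17 falls in char 6's range; it's byte 1 of F0 9E A3 B7 = 0xF0.

0xF0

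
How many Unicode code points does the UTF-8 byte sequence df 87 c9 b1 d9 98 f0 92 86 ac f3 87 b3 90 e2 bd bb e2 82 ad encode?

Byte at offset 0: 0xDF = 11011111 → 2-byte char (#1). Advance 2.
Byte at offset 2: 0xC9 = 11001001 → 2-byte char (#2). Advance 2.
Byte at offset 4: 0xD9 = 11011001 → 2-byte char (#3). Advance 2.
Byte at offset 6: 0xF0 = 11110000 → 4-byte char (#4). Advance 4.
Byte at offset 10: 0xF3 = 11110011 → 4-byte char (#5). Advance 4.
Byte at offset 14: 0xE2 = 11100010 → 3-byte char (#6). Advance 3.
Byte at offset 17: 0xE2 = 11100010 → 3-byte char (#7). Advance 3.
Reached end at offset 20 after 7 code points.

7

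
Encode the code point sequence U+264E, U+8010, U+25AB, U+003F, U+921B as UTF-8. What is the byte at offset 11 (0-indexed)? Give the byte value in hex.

U+264E → 3-byte form E2 99 8E at offsets 0–2.
U+8010 → 3-byte form E8 80 90 at offsets 3–5.
U+25AB → 3-byte form E2 96 AB at offsets 6–8.
U+003F → 1-byte form 3F at offsets 9–9.
U+921B → 3-byte form E9 88 9B at offsets 10–12.
Offset 11 falls in char 5's range; it's byte 2 of E9 88 9B = 0x88.

0x88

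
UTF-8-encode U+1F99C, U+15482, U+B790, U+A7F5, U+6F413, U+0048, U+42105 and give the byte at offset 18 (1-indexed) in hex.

0x93

1-indexed offset 18 is 0-indexed offset 17.
U+1F99C → 4-byte form F0 9F A6 9C at offsets 0–3.
U+15482 → 4-byte form F0 95 92 82 at offsets 4–7.
U+B790 → 3-byte form EB 9E 90 at offsets 8–10.
U+A7F5 → 3-byte form EA 9F B5 at offsets 11–13.
U+6F413 → 4-byte form F1 AF 90 93 at offsets 14–17.
Offset 17 falls in char 5's range; it's byte 4 of F1 AF 90 93 = 0x93.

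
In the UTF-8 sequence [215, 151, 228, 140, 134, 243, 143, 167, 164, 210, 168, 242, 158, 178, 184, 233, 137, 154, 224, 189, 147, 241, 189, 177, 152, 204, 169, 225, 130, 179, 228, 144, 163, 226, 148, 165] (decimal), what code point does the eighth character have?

U+7DC58

Offset 0: leading byte 0xD7 = 11010111 → 2-byte char #1 = D7 97.
Offset 2: leading byte 0xE4 = 11100100 → 3-byte char #2 = E4 8C 86.
Offset 5: leading byte 0xF3 = 11110011 → 4-byte char #3 = F3 8F A7 A4.
Offset 9: leading byte 0xD2 = 11010010 → 2-byte char #4 = D2 A8.
Offset 11: leading byte 0xF2 = 11110010 → 4-byte char #5 = F2 9E B2 B8.
Offset 15: leading byte 0xE9 = 11101001 → 3-byte char #6 = E9 89 9A.
Offset 18: leading byte 0xE0 = 11100000 → 3-byte char #7 = E0 BD 93.
Offset 21: leading byte 0xF1 = 11110001 → 4-byte char #8 = F1 BD B1 98.
Leading byte 0xF1 = 11110001 matches 11110xxx → 4-byte sequence.
Byte 1: 0xF1 = 11110001, payload 001 (3 bits).
Byte 2: 0xBD = 10111101 (10xxxxxx ✓), payload 111101.
Byte 3: 0xB1 = 10110001 (10xxxxxx ✓), payload 110001.
Byte 4: 0x98 = 10011000 (10xxxxxx ✓), payload 011000.
Concatenate: 001111101110001011000 = 0x7DC58 (21 bits → U+7DC58).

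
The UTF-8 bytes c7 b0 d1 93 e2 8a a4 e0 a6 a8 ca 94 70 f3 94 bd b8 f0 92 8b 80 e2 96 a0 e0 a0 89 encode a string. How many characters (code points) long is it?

10

Byte at offset 0: 0xC7 = 11000111 → 2-byte char (#1). Advance 2.
Byte at offset 2: 0xD1 = 11010001 → 2-byte char (#2). Advance 2.
Byte at offset 4: 0xE2 = 11100010 → 3-byte char (#3). Advance 3.
Byte at offset 7: 0xE0 = 11100000 → 3-byte char (#4). Advance 3.
Byte at offset 10: 0xCA = 11001010 → 2-byte char (#5). Advance 2.
Byte at offset 12: 0x70 = 01110000 → 1-byte char (#6). Advance 1.
Byte at offset 13: 0xF3 = 11110011 → 4-byte char (#7). Advance 4.
Byte at offset 17: 0xF0 = 11110000 → 4-byte char (#8). Advance 4.
Byte at offset 21: 0xE2 = 11100010 → 3-byte char (#9). Advance 3.
Byte at offset 24: 0xE0 = 11100000 → 3-byte char (#10). Advance 3.
Reached end at offset 27 after 10 code points.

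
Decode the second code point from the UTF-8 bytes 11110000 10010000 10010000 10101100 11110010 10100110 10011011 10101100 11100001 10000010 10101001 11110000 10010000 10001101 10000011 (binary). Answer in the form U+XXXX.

U+A66EC

Offset 0: leading byte 0xF0 = 11110000 → 4-byte char #1 = F0 90 90 AC.
Offset 4: leading byte 0xF2 = 11110010 → 4-byte char #2 = F2 A6 9B AC.
Leading byte 0xF2 = 11110010 matches 11110xxx → 4-byte sequence.
Byte 1: 0xF2 = 11110010, payload 010 (3 bits).
Byte 2: 0xA6 = 10100110 (10xxxxxx ✓), payload 100110.
Byte 3: 0x9B = 10011011 (10xxxxxx ✓), payload 011011.
Byte 4: 0xAC = 10101100 (10xxxxxx ✓), payload 101100.
Concatenate: 010100110011011101100 = 0xA66EC (21 bits → U+A66EC).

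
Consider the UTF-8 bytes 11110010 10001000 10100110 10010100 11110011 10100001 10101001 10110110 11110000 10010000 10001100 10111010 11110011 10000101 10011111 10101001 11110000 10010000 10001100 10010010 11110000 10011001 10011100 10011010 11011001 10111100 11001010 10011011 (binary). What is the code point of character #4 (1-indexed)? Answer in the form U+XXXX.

U+C57E9

Offset 0: leading byte 0xF2 = 11110010 → 4-byte char #1 = F2 88 A6 94.
Offset 4: leading byte 0xF3 = 11110011 → 4-byte char #2 = F3 A1 A9 B6.
Offset 8: leading byte 0xF0 = 11110000 → 4-byte char #3 = F0 90 8C BA.
Offset 12: leading byte 0xF3 = 11110011 → 4-byte char #4 = F3 85 9F A9.
Leading byte 0xF3 = 11110011 matches 11110xxx → 4-byte sequence.
Byte 1: 0xF3 = 11110011, payload 011 (3 bits).
Byte 2: 0x85 = 10000101 (10xxxxxx ✓), payload 000101.
Byte 3: 0x9F = 10011111 (10xxxxxx ✓), payload 011111.
Byte 4: 0xA9 = 10101001 (10xxxxxx ✓), payload 101001.
Concatenate: 011000101011111101001 = 0xC57E9 (21 bits → U+C57E9).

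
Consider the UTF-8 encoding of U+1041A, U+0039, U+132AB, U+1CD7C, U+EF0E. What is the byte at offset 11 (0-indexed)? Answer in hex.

0xB5

U+1041A → 4-byte form F0 90 90 9A at offsets 0–3.
U+0039 → 1-byte form 39 at offsets 4–4.
U+132AB → 4-byte form F0 93 8A AB at offsets 5–8.
U+1CD7C → 4-byte form F0 9C B5 BC at offsets 9–12.
Offset 11 falls in char 4's range; it's byte 3 of F0 9C B5 BC = 0xB5.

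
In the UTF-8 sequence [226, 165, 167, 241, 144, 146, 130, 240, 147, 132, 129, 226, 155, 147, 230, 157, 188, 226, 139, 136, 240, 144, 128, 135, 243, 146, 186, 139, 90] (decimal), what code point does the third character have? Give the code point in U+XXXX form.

Offset 0: leading byte 0xE2 = 11100010 → 3-byte char #1 = E2 A5 A7.
Offset 3: leading byte 0xF1 = 11110001 → 4-byte char #2 = F1 90 92 82.
Offset 7: leading byte 0xF0 = 11110000 → 4-byte char #3 = F0 93 84 81.
Leading byte 0xF0 = 11110000 matches 11110xxx → 4-byte sequence.
Byte 1: 0xF0 = 11110000, payload 000 (3 bits).
Byte 2: 0x93 = 10010011 (10xxxxxx ✓), payload 010011.
Byte 3: 0x84 = 10000100 (10xxxxxx ✓), payload 000100.
Byte 4: 0x81 = 10000001 (10xxxxxx ✓), payload 000001.
Concatenate: 000010011000100000001 = 0x13101 (21 bits → U+13101).

U+13101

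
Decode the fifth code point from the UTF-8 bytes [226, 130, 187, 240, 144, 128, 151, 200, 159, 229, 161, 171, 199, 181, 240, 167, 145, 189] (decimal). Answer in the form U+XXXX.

U+01F5

Offset 0: leading byte 0xE2 = 11100010 → 3-byte char #1 = E2 82 BB.
Offset 3: leading byte 0xF0 = 11110000 → 4-byte char #2 = F0 90 80 97.
Offset 7: leading byte 0xC8 = 11001000 → 2-byte char #3 = C8 9F.
Offset 9: leading byte 0xE5 = 11100101 → 3-byte char #4 = E5 A1 AB.
Offset 12: leading byte 0xC7 = 11000111 → 2-byte char #5 = C7 B5.
Leading byte 0xC7 = 11000111 matches 110xxxxx → 2-byte sequence.
Byte 1: 0xC7 = 11000111, payload 00111 (5 bits).
Byte 2: 0xB5 = 10110101 (10xxxxxx ✓), payload 110101.
Concatenate: 00111110101 = 0x1F5 (11 bits → U+01F5).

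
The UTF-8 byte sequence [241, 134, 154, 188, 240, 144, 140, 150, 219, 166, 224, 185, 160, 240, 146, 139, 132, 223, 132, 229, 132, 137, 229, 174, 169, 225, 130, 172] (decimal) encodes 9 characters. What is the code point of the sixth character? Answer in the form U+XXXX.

Offset 0: leading byte 0xF1 = 11110001 → 4-byte char #1 = F1 86 9A BC.
Offset 4: leading byte 0xF0 = 11110000 → 4-byte char #2 = F0 90 8C 96.
Offset 8: leading byte 0xDB = 11011011 → 2-byte char #3 = DB A6.
Offset 10: leading byte 0xE0 = 11100000 → 3-byte char #4 = E0 B9 A0.
Offset 13: leading byte 0xF0 = 11110000 → 4-byte char #5 = F0 92 8B 84.
Offset 17: leading byte 0xDF = 11011111 → 2-byte char #6 = DF 84.
Leading byte 0xDF = 11011111 matches 110xxxxx → 2-byte sequence.
Byte 1: 0xDF = 11011111, payload 11111 (5 bits).
Byte 2: 0x84 = 10000100 (10xxxxxx ✓), payload 000100.
Concatenate: 11111000100 = 0x7C4 (11 bits → U+07C4).

U+07C4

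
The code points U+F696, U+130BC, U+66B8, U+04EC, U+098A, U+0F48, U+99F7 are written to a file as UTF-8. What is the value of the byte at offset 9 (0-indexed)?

U+F696 → 3-byte form EF 9A 96 at offsets 0–2.
U+130BC → 4-byte form F0 93 82 BC at offsets 3–6.
U+66B8 → 3-byte form E6 9A B8 at offsets 7–9.
Offset 9 falls in char 3's range; it's byte 3 of E6 9A B8 = 0xB8.

0xB8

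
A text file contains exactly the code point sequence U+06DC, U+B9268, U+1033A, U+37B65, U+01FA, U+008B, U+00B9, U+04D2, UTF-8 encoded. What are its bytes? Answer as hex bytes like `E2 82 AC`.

DB 9C F2 B9 89 A8 F0 90 8C BA F0 B7 AD A5 C7 BA C2 8B C2 B9 D3 92

U+06DC: 2-byte form → DB 9C.
U+B9268: 4-byte form → F2 B9 89 A8.
U+1033A: 4-byte form → F0 90 8C BA.
U+37B65: 4-byte form → F0 B7 AD A5.
U+01FA: 2-byte form → C7 BA.
U+008B: 2-byte form → C2 8B.
U+00B9: 2-byte form → C2 B9.
U+04D2: 2-byte form → D3 92.
Concatenated (22 bytes): DB 9C F2 B9 89 A8 F0 90 8C BA F0 B7 AD A5 C7 BA C2 8B C2 B9 D3 92.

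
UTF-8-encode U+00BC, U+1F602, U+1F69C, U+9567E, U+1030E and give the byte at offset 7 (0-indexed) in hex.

0x9F

U+00BC → 2-byte form C2 BC at offsets 0–1.
U+1F602 → 4-byte form F0 9F 98 82 at offsets 2–5.
U+1F69C → 4-byte form F0 9F 9A 9C at offsets 6–9.
Offset 7 falls in char 3's range; it's byte 2 of F0 9F 9A 9C = 0x9F.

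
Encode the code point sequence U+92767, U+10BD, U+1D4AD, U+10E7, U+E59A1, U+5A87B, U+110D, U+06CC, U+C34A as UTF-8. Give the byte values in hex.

F2 92 9D A7 E1 82 BD F0 9D 92 AD E1 83 A7 F3 A5 A6 A1 F1 9A A1 BB E1 84 8D DB 8C EC 8D 8A

U+92767: 4-byte form → F2 92 9D A7.
U+10BD: 3-byte form → E1 82 BD.
U+1D4AD: 4-byte form → F0 9D 92 AD.
U+10E7: 3-byte form → E1 83 A7.
U+E59A1: 4-byte form → F3 A5 A6 A1.
U+5A87B: 4-byte form → F1 9A A1 BB.
U+110D: 3-byte form → E1 84 8D.
U+06CC: 2-byte form → DB 8C.
U+C34A: 3-byte form → EC 8D 8A.
Concatenated (30 bytes): F2 92 9D A7 E1 82 BD F0 9D 92 AD E1 83 A7 F3 A5 A6 A1 F1 9A A1 BB E1 84 8D DB 8C EC 8D 8A.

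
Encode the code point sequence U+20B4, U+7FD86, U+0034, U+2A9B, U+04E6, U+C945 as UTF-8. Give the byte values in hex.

U+20B4: 3-byte form → E2 82 B4.
U+7FD86: 4-byte form → F1 BF B6 86.
U+0034: 1-byte form → 34.
U+2A9B: 3-byte form → E2 AA 9B.
U+04E6: 2-byte form → D3 A6.
U+C945: 3-byte form → EC A5 85.
Concatenated (16 bytes): E2 82 B4 F1 BF B6 86 34 E2 AA 9B D3 A6 EC A5 85.

E2 82 B4 F1 BF B6 86 34 E2 AA 9B D3 A6 EC A5 85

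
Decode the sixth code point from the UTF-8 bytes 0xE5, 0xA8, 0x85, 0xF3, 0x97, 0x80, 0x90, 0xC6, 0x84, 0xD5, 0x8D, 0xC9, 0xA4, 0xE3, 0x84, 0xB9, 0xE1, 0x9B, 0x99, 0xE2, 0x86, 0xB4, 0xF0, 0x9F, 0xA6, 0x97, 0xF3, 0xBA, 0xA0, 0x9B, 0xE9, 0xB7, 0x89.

Offset 0: leading byte 0xE5 = 11100101 → 3-byte char #1 = E5 A8 85.
Offset 3: leading byte 0xF3 = 11110011 → 4-byte char #2 = F3 97 80 90.
Offset 7: leading byte 0xC6 = 11000110 → 2-byte char #3 = C6 84.
Offset 9: leading byte 0xD5 = 11010101 → 2-byte char #4 = D5 8D.
Offset 11: leading byte 0xC9 = 11001001 → 2-byte char #5 = C9 A4.
Offset 13: leading byte 0xE3 = 11100011 → 3-byte char #6 = E3 84 B9.
Leading byte 0xE3 = 11100011 matches 1110xxxx → 3-byte sequence.
Byte 1: 0xE3 = 11100011, payload 0011 (4 bits).
Byte 2: 0x84 = 10000100 (10xxxxxx ✓), payload 000100.
Byte 3: 0xB9 = 10111001 (10xxxxxx ✓), payload 111001.
Concatenate: 0011000100111001 = 0x3139 (16 bits → U+3139).

U+3139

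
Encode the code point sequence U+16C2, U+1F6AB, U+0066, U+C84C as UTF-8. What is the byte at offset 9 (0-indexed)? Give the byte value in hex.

0xA1

U+16C2 → 3-byte form E1 9B 82 at offsets 0–2.
U+1F6AB → 4-byte form F0 9F 9A AB at offsets 3–6.
U+0066 → 1-byte form 66 at offsets 7–7.
U+C84C → 3-byte form EC A1 8C at offsets 8–10.
Offset 9 falls in char 4's range; it's byte 2 of EC A1 8C = 0xA1.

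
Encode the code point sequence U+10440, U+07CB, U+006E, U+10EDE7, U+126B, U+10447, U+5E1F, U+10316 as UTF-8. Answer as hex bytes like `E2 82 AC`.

F0 90 91 80 DF 8B 6E F4 8E B7 A7 E1 89 AB F0 90 91 87 E5 B8 9F F0 90 8C 96

U+10440: 4-byte form → F0 90 91 80.
U+07CB: 2-byte form → DF 8B.
U+006E: 1-byte form → 6E.
U+10EDE7: 4-byte form → F4 8E B7 A7.
U+126B: 3-byte form → E1 89 AB.
U+10447: 4-byte form → F0 90 91 87.
U+5E1F: 3-byte form → E5 B8 9F.
U+10316: 4-byte form → F0 90 8C 96.
Concatenated (25 bytes): F0 90 91 80 DF 8B 6E F4 8E B7 A7 E1 89 AB F0 90 91 87 E5 B8 9F F0 90 8C 96.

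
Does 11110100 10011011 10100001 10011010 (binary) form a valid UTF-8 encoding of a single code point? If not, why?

invalid (encodes a value above U+10FFFF)

Leading byte 0xF4 = 11110100 → 4-byte form.
Payload = 0x11B85A, which exceeds U+10FFFF, the maximum Unicode code point. (Leading bytes F5–FF, or F4 followed by ≥ 0x90, are invalid.)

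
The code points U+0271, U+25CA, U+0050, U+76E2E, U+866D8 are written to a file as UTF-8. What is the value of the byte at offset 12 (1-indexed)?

0x86

1-indexed offset 12 is 0-indexed offset 11.
U+0271 → 2-byte form C9 B1 at offsets 0–1.
U+25CA → 3-byte form E2 97 8A at offsets 2–4.
U+0050 → 1-byte form 50 at offsets 5–5.
U+76E2E → 4-byte form F1 B6 B8 AE at offsets 6–9.
U+866D8 → 4-byte form F2 86 9B 98 at offsets 10–13.
Offset 11 falls in char 5's range; it's byte 2 of F2 86 9B 98 = 0x86.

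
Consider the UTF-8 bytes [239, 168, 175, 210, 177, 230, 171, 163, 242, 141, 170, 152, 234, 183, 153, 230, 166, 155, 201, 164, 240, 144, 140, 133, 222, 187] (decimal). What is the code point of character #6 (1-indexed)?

U+699B

Offset 0: leading byte 0xEF = 11101111 → 3-byte char #1 = EF A8 AF.
Offset 3: leading byte 0xD2 = 11010010 → 2-byte char #2 = D2 B1.
Offset 5: leading byte 0xE6 = 11100110 → 3-byte char #3 = E6 AB A3.
Offset 8: leading byte 0xF2 = 11110010 → 4-byte char #4 = F2 8D AA 98.
Offset 12: leading byte 0xEA = 11101010 → 3-byte char #5 = EA B7 99.
Offset 15: leading byte 0xE6 = 11100110 → 3-byte char #6 = E6 A6 9B.
Leading byte 0xE6 = 11100110 matches 1110xxxx → 3-byte sequence.
Byte 1: 0xE6 = 11100110, payload 0110 (4 bits).
Byte 2: 0xA6 = 10100110 (10xxxxxx ✓), payload 100110.
Byte 3: 0x9B = 10011011 (10xxxxxx ✓), payload 011011.
Concatenate: 0110100110011011 = 0x699B (16 bits → U+699B).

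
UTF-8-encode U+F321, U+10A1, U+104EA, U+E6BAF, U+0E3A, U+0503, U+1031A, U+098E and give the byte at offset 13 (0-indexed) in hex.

U+F321 → 3-byte form EF 8C A1 at offsets 0–2.
U+10A1 → 3-byte form E1 82 A1 at offsets 3–5.
U+104EA → 4-byte form F0 90 93 AA at offsets 6–9.
U+E6BAF → 4-byte form F3 A6 AE AF at offsets 10–13.
Offset 13 falls in char 4's range; it's byte 4 of F3 A6 AE AF = 0xAF.

0xAF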